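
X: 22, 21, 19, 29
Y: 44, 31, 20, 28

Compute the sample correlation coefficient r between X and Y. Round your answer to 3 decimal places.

0.098

n = 4, ΣX = 91, ΣY = 123, ΣX² = 2127, ΣY² = 4081, ΣXY = 2811
nΣXY − ΣXΣY = 11244 − 11193 = 51
nΣX² − (ΣX)² = 8508 − 8281 = 227; nΣY² − (ΣY)² = 16324 − 15129 = 1195
r = 51 / √(227 × 1195) = 51 / 520.8311 ≈ 0.098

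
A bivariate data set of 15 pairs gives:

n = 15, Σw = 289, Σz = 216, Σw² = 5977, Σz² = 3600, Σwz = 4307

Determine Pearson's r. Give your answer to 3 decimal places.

0.325

r = (nΣwz − ΣwΣz) / √[(nΣw² − (Σw)²)(nΣz² − (Σz)²)]
Numerator: 15×4307 − 289×216 = 2181
Denominator: √[(89655 − 83521)(54000 − 46656)] = √[6134 × 7344] = 6711.7878
r = 2181 / 6711.7878 ≈ 0.325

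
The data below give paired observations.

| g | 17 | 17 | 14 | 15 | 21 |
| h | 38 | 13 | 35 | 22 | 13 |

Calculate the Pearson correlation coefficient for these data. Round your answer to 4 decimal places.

n = 5, Σg = 84, Σh = 121, Σg² = 1440, Σh² = 3491, Σgh = 1960
nΣgh − ΣgΣh = 9800 − 10164 = -364
nΣg² − (Σg)² = 7200 − 7056 = 144; nΣh² − (Σh)² = 17455 − 14641 = 2814
r = -364 / √(144 × 2814) = -364 / 636.5658 ≈ -0.5718

-0.5718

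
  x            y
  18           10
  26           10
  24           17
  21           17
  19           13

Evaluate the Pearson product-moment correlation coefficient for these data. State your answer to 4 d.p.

0.1018

n = 5, Σx = 108, Σy = 67, Σx² = 2378, Σy² = 947, Σxy = 1452
nΣxy − ΣxΣy = 7260 − 7236 = 24
nΣx² − (Σx)² = 11890 − 11664 = 226; nΣy² − (Σy)² = 4735 − 4489 = 246
r = 24 / √(226 × 246) = 24 / 235.7880 ≈ 0.1018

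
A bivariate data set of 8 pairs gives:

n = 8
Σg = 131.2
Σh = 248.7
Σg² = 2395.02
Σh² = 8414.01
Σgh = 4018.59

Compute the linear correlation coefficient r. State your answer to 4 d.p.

r = (nΣgh − ΣgΣh) / √[(nΣg² − (Σg)²)(nΣh² − (Σh)²)]
Numerator: 8×4018.59 − 131.2×248.7 = -480.72
Denominator: √[(19160.16 − 17213.44)(67312.08 − 61851.69)] = √[1946.72 × 5460.39] = 3260.3451
r = -480.72 / 3260.3451 ≈ -0.1474

-0.1474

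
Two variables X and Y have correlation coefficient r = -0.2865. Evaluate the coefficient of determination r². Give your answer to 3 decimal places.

r² = (-0.2865)² = 0.082

0.082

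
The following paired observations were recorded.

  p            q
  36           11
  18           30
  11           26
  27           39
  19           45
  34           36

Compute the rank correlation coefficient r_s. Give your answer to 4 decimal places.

-0.0857

Rank p: 6, 2, 1, 4, 3, 5
Rank q: 1, 3, 2, 5, 6, 4
d = rank(p) − rank(q): 5, -1, -1, -1, -3, 1; Σd² = 38
ρ = 1 − 6Σd² / [n(n²−1)] = 1 − 6×38 / (6×35) = 1 − 228/210 ≈ -0.0857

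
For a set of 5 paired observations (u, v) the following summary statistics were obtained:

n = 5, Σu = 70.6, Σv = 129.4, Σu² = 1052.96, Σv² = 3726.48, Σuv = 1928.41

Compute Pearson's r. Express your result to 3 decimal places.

0.696

r = (nΣuv − ΣuΣv) / √[(nΣu² − (Σu)²)(nΣv² − (Σv)²)]
Numerator: 5×1928.41 − 70.6×129.4 = 506.41
Denominator: √[(5264.8 − 4984.36)(18632.4 − 16744.36)] = √[280.44 × 1888.04] = 727.6551
r = 506.41 / 727.6551 ≈ 0.696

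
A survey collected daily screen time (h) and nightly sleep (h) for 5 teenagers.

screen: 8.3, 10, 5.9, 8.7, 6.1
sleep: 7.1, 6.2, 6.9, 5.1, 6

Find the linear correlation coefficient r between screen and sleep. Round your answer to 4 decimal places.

n = 5, Σx = 39, Σy = 31.3, Σx² = 316.6, Σy² = 198.47, Σxy = 242.61
nΣxy − ΣxΣy = 1213.05 − 1220.7 = -7.65
nΣx² − (Σx)² = 1583 − 1521 = 62; nΣy² − (Σy)² = 992.35 − 979.69 = 12.66
r = -7.65 / √(62 × 12.66) = -7.65 / 28.0164 ≈ -0.2731

-0.2731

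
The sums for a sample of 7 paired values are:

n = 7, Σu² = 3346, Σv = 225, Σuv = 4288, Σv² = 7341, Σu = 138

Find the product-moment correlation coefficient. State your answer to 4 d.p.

r = (nΣuv − ΣuΣv) / √[(nΣu² − (Σu)²)(nΣv² − (Σv)²)]
Numerator: 7×4288 − 138×225 = -1034
Denominator: √[(23422 − 19044)(51387 − 50625)] = √[4378 × 762] = 1826.4819
r = -1034 / 1826.4819 ≈ -0.5661

-0.5661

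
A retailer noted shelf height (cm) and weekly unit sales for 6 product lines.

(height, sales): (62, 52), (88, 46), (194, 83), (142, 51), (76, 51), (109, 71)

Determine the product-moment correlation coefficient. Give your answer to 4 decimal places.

0.7385

n = 6, Σx = 671, Σy = 354, Σx² = 87045, Σy² = 21952, Σxy = 42231
nΣxy − ΣxΣy = 253386 − 237534 = 15852
nΣx² − (Σx)² = 522270 − 450241 = 72029; nΣy² − (Σy)² = 131712 − 125316 = 6396
r = 15852 / √(72029 × 6396) = 15852 / 21463.8646 ≈ 0.7385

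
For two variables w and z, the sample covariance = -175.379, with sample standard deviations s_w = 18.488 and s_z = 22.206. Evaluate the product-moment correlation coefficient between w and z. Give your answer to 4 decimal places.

r = Cov(w,z) / (s_w · s_z) = -175.379 / (18.488 × 22.206)
  = -175.379 / 410.5445 ≈ -0.4272

-0.4272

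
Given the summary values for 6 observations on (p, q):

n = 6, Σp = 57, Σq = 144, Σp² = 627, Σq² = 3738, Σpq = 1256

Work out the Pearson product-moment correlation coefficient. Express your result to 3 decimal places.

-0.721

r = (nΣpq − ΣpΣq) / √[(nΣp² − (Σp)²)(nΣq² − (Σq)²)]
Numerator: 6×1256 − 57×144 = -672
Denominator: √[(3762 − 3249)(22428 − 20736)] = √[513 × 1692] = 931.6630
r = -672 / 931.6630 ≈ -0.721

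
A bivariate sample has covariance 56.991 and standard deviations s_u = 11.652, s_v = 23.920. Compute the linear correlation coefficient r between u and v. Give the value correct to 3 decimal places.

r = Cov(u,v) / (s_u · s_v) = 56.991 / (11.652 × 23.920)
  = 56.991 / 278.7158 ≈ 0.204

0.204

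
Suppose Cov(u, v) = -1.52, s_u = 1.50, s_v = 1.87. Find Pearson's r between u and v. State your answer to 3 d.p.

-0.542

r = Cov(u,v) / (s_u · s_v) = -1.52 / (1.50 × 1.87)
  = -1.52 / 2.8050 ≈ -0.542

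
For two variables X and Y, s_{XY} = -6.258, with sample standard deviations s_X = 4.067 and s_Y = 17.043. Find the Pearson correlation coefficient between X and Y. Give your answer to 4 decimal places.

r = Cov(X,Y) / (s_X · s_Y) = -6.258 / (4.067 × 17.043)
  = -6.258 / 69.3139 ≈ -0.0903

-0.0903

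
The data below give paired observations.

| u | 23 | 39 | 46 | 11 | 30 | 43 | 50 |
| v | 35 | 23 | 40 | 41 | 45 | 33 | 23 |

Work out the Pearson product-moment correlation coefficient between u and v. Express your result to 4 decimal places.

-0.5312

n = 7, Σu = 242, Σv = 240, Σu² = 9536, Σv² = 8678, Σuv = 7912
nΣuv − ΣuΣv = 55384 − 58080 = -2696
nΣu² − (Σu)² = 66752 − 58564 = 8188; nΣv² − (Σv)² = 60746 − 57600 = 3146
r = -2696 / √(8188 × 3146) = -2696 / 5075.3766 ≈ -0.5312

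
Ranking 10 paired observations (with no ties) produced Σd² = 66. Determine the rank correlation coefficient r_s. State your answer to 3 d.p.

ρ = 1 − 6Σd² / [n(n²−1)] = 1 − 6×66 / (10×99)
  = 1 − 396/990 = 1 − 0.4000 ≈ 0.600

0.600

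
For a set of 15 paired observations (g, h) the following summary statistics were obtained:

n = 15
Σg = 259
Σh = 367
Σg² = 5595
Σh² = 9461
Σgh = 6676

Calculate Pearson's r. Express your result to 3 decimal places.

r = (nΣgh − ΣgΣh) / √[(nΣg² − (Σg)²)(nΣh² − (Σh)²)]
Numerator: 15×6676 − 259×367 = 5087
Denominator: √[(83925 − 67081)(141915 − 134689)] = √[16844 × 7226] = 11032.4405
r = 5087 / 11032.4405 ≈ 0.461

0.461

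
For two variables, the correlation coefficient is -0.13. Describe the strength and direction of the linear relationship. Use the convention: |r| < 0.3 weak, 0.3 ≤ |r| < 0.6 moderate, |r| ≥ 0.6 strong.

r = -0.13 < 0 so the relationship is negative.
|r| = 0.13, which falls in the weak range.

weak negative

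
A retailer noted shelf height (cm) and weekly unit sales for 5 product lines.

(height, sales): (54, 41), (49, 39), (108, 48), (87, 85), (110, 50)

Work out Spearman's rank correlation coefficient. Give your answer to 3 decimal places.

Rank height: 2, 1, 4, 3, 5
Rank sales: 2, 1, 3, 5, 4
d = rank(height) − rank(sales): 0, 0, 1, -2, 1; Σd² = 6
ρ = 1 − 6Σd² / [n(n²−1)] = 1 − 6×6 / (5×24) = 1 − 36/120 ≈ 0.700

0.700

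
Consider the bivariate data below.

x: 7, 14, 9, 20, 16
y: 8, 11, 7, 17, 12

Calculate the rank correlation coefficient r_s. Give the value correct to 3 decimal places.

0.900

Rank x: 1, 3, 2, 5, 4
Rank y: 2, 3, 1, 5, 4
d = rank(x) − rank(y): -1, 0, 1, 0, 0; Σd² = 2
ρ = 1 − 6Σd² / [n(n²−1)] = 1 − 6×2 / (5×24) = 1 − 12/120 ≈ 0.900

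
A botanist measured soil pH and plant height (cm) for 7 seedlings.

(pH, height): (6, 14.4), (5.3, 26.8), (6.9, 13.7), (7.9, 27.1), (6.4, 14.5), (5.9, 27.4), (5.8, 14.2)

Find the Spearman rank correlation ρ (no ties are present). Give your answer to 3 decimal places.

Rank pH: 4, 1, 6, 7, 5, 3, 2
Rank height: 3, 5, 1, 6, 4, 7, 2
d = rank(pH) − rank(height): 1, -4, 5, 1, 1, -4, 0; Σd² = 60
ρ = 1 − 6Σd² / [n(n²−1)] = 1 − 6×60 / (7×48) = 1 − 360/336 ≈ -0.071

-0.071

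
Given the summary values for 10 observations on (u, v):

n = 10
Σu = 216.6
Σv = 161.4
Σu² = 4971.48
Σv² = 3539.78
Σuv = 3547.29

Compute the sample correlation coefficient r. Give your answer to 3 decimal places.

0.100

r = (nΣuv − ΣuΣv) / √[(nΣu² − (Σu)²)(nΣv² − (Σv)²)]
Numerator: 10×3547.29 − 216.6×161.4 = 513.66
Denominator: √[(49714.8 − 46915.56)(35397.8 − 26049.96)] = √[2799.24 × 9347.84] = 5115.3541
r = 513.66 / 5115.3541 ≈ 0.100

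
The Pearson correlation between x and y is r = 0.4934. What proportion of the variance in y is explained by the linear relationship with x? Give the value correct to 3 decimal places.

0.243

r² = (0.4934)² = 0.243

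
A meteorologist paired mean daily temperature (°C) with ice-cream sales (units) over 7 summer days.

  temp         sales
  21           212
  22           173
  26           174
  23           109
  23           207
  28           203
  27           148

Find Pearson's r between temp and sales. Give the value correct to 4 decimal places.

-0.0739

n = 7, Σx = 170, Σy = 1226, Σx² = 4172, Σy² = 222992, Σxy = 29730
nΣxy − ΣxΣy = 208110 − 208420 = -310
nΣx² − (Σx)² = 29204 − 28900 = 304; nΣy² − (Σy)² = 1560944 − 1503076 = 57868
r = -310 / √(304 × 57868) = -310 / 4194.2666 ≈ -0.0739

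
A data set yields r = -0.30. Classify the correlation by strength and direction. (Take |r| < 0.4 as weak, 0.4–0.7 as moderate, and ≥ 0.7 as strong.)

r = -0.30 < 0 so the relationship is negative.
|r| = 0.30, which falls in the weak range.

weak negative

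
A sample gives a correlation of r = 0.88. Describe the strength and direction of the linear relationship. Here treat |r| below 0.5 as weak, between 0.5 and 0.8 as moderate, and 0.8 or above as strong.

strong positive

r = 0.88 > 0 so the relationship is positive.
|r| = 0.88, which falls in the strong range.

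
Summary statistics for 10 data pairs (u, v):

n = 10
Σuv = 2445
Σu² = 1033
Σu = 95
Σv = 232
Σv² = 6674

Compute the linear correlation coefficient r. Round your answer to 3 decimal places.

0.587

r = (nΣuv − ΣuΣv) / √[(nΣu² − (Σu)²)(nΣv² − (Σv)²)]
Numerator: 10×2445 − 95×232 = 2410
Denominator: √[(10330 − 9025)(66740 − 53824)] = √[1305 × 12916] = 4105.5304
r = 2410 / 4105.5304 ≈ 0.587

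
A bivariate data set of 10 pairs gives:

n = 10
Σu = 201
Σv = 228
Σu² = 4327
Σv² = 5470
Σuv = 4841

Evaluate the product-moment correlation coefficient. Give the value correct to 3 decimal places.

0.925

r = (nΣuv − ΣuΣv) / √[(nΣu² − (Σu)²)(nΣv² − (Σv)²)]
Numerator: 10×4841 − 201×228 = 2582
Denominator: √[(43270 − 40401)(54700 − 51984)] = √[2869 × 2716] = 2791.4520
r = 2582 / 2791.4520 ≈ 0.925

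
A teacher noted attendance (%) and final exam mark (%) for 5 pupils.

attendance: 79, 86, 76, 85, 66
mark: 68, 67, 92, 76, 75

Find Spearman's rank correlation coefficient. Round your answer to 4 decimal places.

-0.5000

Rank attendance: 3, 5, 2, 4, 1
Rank mark: 2, 1, 5, 4, 3
d = rank(attendance) − rank(mark): 1, 4, -3, 0, -2; Σd² = 30
ρ = 1 − 6Σd² / [n(n²−1)] = 1 − 6×30 / (5×24) = 1 − 180/120 ≈ -0.5000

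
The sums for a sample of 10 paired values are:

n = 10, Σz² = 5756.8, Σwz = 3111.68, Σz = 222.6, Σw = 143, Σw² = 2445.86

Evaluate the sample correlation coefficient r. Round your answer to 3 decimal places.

-0.126

r = (nΣwz − ΣwΣz) / √[(nΣw² − (Σw)²)(nΣz² − (Σz)²)]
Numerator: 10×3111.68 − 143×222.6 = -715
Denominator: √[(24458.6 − 20449)(57568 − 49550.76)] = √[4009.6 × 8017.24] = 5669.7377
r = -715 / 5669.7377 ≈ -0.126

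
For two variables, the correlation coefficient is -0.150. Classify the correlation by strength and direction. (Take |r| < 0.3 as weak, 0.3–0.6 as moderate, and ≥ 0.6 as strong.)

weak negative

r = -0.150 < 0 so the relationship is negative.
|r| = 0.150, which falls in the weak range.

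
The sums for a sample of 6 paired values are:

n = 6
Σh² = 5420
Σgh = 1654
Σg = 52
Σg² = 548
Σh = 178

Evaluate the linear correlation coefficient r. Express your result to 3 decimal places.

0.956

r = (nΣgh − ΣgΣh) / √[(nΣg² − (Σg)²)(nΣh² − (Σh)²)]
Numerator: 6×1654 − 52×178 = 668
Denominator: √[(3288 − 2704)(32520 − 31684)] = √[584 × 836] = 698.7303
r = 668 / 698.7303 ≈ 0.956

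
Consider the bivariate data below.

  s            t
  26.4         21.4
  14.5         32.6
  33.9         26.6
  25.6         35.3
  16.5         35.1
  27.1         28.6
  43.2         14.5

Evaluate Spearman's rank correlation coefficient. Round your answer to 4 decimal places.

Rank s: 4, 1, 6, 3, 2, 5, 7
Rank t: 2, 5, 3, 7, 6, 4, 1
d = rank(s) − rank(t): 2, -4, 3, -4, -4, 1, 6; Σd² = 98
ρ = 1 − 6Σd² / [n(n²−1)] = 1 − 6×98 / (7×48) = 1 − 588/336 ≈ -0.7500

-0.7500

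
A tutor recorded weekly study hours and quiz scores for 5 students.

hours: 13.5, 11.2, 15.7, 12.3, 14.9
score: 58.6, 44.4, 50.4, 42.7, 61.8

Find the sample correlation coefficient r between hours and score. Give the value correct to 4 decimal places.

n = 5, Σx = 67.6, Σy = 257.9, Σx² = 927.48, Σy² = 13588.01, Σxy = 3525.69
nΣxy − ΣxΣy = 17628.45 − 17434.04 = 194.41
nΣx² − (Σx)² = 4637.4 − 4569.76 = 67.64; nΣy² − (Σy)² = 67940.05 − 66512.41 = 1427.64
r = 194.41 / √(67.64 × 1427.64) = 194.41 / 310.7500 ≈ 0.6256

0.6256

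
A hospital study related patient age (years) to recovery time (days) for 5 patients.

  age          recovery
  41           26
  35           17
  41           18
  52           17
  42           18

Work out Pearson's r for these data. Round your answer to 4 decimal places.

-0.1296

n = 5, Σx = 211, Σy = 96, Σx² = 9055, Σy² = 1902, Σxy = 4039
nΣxy − ΣxΣy = 20195 − 20256 = -61
nΣx² − (Σx)² = 45275 − 44521 = 754; nΣy² − (Σy)² = 9510 − 9216 = 294
r = -61 / √(754 × 294) = -61 / 470.8248 ≈ -0.1296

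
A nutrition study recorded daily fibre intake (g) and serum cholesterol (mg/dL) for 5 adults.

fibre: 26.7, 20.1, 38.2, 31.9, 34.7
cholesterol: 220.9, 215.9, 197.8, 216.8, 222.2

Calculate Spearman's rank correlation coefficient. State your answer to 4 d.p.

-0.1000

Rank fibre: 2, 1, 5, 3, 4
Rank cholesterol: 4, 2, 1, 3, 5
d = rank(fibre) − rank(cholesterol): -2, -1, 4, 0, -1; Σd² = 22
ρ = 1 − 6Σd² / [n(n²−1)] = 1 − 6×22 / (5×24) = 1 − 132/120 ≈ -0.1000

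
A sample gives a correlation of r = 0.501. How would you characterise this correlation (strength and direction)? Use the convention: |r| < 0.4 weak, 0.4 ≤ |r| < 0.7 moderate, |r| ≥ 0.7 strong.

r = 0.501 > 0 so the relationship is positive.
|r| = 0.501, which falls in the moderate range.

moderate positive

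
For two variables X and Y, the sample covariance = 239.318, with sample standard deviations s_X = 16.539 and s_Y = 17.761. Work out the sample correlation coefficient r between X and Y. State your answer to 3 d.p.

0.815

r = Cov(X,Y) / (s_X · s_Y) = 239.318 / (16.539 × 17.761)
  = 239.318 / 293.7492 ≈ 0.815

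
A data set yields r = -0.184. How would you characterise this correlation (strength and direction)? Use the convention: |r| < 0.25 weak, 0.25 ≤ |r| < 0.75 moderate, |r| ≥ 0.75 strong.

weak negative

r = -0.184 < 0 so the relationship is negative.
|r| = 0.184, which falls in the weak range.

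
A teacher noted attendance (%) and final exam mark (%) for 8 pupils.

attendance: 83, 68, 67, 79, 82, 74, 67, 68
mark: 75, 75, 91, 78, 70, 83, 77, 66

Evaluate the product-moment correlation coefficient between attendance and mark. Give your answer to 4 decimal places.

-0.2402

n = 8, Σx = 588, Σy = 615, Σx² = 43556, Σy² = 47689, Σxy = 45113
nΣxy − ΣxΣy = 360904 − 361620 = -716
nΣx² − (Σx)² = 348448 − 345744 = 2704; nΣy² − (Σy)² = 381512 − 378225 = 3287
r = -716 / √(2704 × 3287) = -716 / 2981.2829 ≈ -0.2402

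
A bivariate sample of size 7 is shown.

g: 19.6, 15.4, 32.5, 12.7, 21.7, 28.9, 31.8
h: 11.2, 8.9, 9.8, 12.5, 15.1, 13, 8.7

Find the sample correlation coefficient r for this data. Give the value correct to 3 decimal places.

n = 7, Σg = 162.6, Σh = 79.2, Σg² = 4156.2, Σh² = 929.64, Σgh = 1813.86
nΣgh − ΣgΣh = 12697.02 − 12877.92 = -180.9
nΣg² − (Σg)² = 29093.4 − 26438.76 = 2654.64; nΣh² − (Σh)² = 6507.48 − 6272.64 = 234.84
r = -180.9 / √(2654.64 × 234.84) = -180.9 / 789.5668 ≈ -0.229

-0.229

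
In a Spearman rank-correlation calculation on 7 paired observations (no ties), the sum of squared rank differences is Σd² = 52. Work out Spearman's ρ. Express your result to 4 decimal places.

0.0714

ρ = 1 − 6Σd² / [n(n²−1)] = 1 − 6×52 / (7×48)
  = 1 − 312/336 = 1 − 0.92857 ≈ 0.0714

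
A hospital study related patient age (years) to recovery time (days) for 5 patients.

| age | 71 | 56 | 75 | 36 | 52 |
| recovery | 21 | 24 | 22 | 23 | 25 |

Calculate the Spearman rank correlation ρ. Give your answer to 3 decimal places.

Rank age: 4, 3, 5, 1, 2
Rank recovery: 1, 4, 2, 3, 5
d = rank(age) − rank(recovery): 3, -1, 3, -2, -3; Σd² = 32
ρ = 1 − 6Σd² / [n(n²−1)] = 1 − 6×32 / (5×24) = 1 − 192/120 ≈ -0.600

-0.600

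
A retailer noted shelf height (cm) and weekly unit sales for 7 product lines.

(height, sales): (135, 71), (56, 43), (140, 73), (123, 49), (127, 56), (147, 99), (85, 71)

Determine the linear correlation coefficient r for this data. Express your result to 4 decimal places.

n = 7, Σx = 813, Σy = 462, Σx² = 101053, Σy² = 32598, Σxy = 55940
nΣxy − ΣxΣy = 391580 − 375606 = 15974
nΣx² − (Σx)² = 707371 − 660969 = 46402; nΣy² − (Σy)² = 228186 − 213444 = 14742
r = 15974 / √(46402 × 14742) = 15974 / 26154.5079 ≈ 0.6108

0.6108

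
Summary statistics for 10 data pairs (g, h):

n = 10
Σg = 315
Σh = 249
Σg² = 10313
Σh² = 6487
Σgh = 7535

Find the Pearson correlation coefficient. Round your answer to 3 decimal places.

-0.922

r = (nΣgh − ΣgΣh) / √[(nΣg² − (Σg)²)(nΣh² − (Σh)²)]
Numerator: 10×7535 − 315×249 = -3085
Denominator: √[(103130 − 99225)(64870 − 62001)] = √[3905 × 2869] = 3347.1548
r = -3085 / 3347.1548 ≈ -0.922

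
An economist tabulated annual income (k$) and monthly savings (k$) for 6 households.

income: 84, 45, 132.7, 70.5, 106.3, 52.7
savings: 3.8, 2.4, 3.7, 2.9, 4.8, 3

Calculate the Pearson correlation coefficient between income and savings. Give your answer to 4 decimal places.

0.7398

n = 6, Σx = 491.2, Σy = 20.6, Σx² = 45737.52, Σy² = 74.34, Σxy = 1790.98
nΣxy − ΣxΣy = 10745.88 − 10118.72 = 627.16
nΣx² − (Σx)² = 274425.12 − 241277.44 = 33147.68; nΣy² − (Σy)² = 446.04 − 424.36 = 21.68
r = 627.16 / √(33147.68 × 21.68) = 627.16 / 847.7274 ≈ 0.7398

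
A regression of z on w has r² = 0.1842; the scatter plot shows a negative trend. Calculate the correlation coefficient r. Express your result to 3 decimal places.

|r| = √0.1842 = 0.429
The association is negative, so r = −0.429.

-0.429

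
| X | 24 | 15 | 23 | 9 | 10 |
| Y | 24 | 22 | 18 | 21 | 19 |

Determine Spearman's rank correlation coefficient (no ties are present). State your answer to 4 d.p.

0.3000

Rank X: 5, 3, 4, 1, 2
Rank Y: 5, 4, 1, 3, 2
d = rank(X) − rank(Y): 0, -1, 3, -2, 0; Σd² = 14
ρ = 1 − 6Σd² / [n(n²−1)] = 1 − 6×14 / (5×24) = 1 − 84/120 ≈ 0.3000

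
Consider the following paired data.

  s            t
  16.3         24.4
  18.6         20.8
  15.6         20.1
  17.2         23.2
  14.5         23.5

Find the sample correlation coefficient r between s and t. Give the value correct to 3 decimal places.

n = 5, Σs = 82.2, Σt = 112, Σs² = 1361.1, Σt² = 2522.5, Σst = 1837.95
nΣst − ΣsΣt = 9189.75 − 9206.4 = -16.65
nΣs² − (Σs)² = 6805.5 − 6756.84 = 48.66; nΣt² − (Σt)² = 12612.5 − 12544 = 68.5
r = -16.65 / √(48.66 × 68.5) = -16.65 / 57.7340 ≈ -0.288

-0.288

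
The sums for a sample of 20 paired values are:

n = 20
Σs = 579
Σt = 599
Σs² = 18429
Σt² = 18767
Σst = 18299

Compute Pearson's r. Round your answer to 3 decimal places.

0.816

r = (nΣst − ΣsΣt) / √[(nΣs² − (Σs)²)(nΣt² − (Σt)²)]
Numerator: 20×18299 − 579×599 = 19159
Denominator: √[(368580 − 335241)(375340 − 358801)] = √[33339 × 16539] = 23481.7742
r = 19159 / 23481.7742 ≈ 0.816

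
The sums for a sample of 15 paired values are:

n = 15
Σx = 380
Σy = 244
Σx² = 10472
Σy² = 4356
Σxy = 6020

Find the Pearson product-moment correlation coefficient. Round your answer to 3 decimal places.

r = (nΣxy − ΣxΣy) / √[(nΣx² − (Σx)²)(nΣy² − (Σy)²)]
Numerator: 15×6020 − 380×244 = -2420
Denominator: √[(157080 − 144400)(65340 − 59536)] = √[12680 × 5804] = 8578.7365
r = -2420 / 8578.7365 ≈ -0.282

-0.282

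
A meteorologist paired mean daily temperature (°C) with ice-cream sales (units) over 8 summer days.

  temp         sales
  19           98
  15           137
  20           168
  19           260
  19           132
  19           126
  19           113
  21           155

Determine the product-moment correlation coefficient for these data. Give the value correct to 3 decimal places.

n = 8, Σx = 151, Σy = 1189, Σx² = 2871, Σy² = 194291, Σxy = 22521
nΣxy − ΣxΣy = 180168 − 179539 = 629
nΣx² − (Σx)² = 22968 − 22801 = 167; nΣy² − (Σy)² = 1554328 − 1413721 = 140607
r = 629 / √(167 × 140607) = 629 / 4845.7578 ≈ 0.130

0.130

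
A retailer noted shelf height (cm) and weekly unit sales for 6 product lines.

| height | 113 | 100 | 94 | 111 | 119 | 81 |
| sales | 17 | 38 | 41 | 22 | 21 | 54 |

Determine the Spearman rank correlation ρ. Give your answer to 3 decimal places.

-0.943

Rank height: 5, 3, 2, 4, 6, 1
Rank sales: 1, 4, 5, 3, 2, 6
d = rank(height) − rank(sales): 4, -1, -3, 1, 4, -5; Σd² = 68
ρ = 1 − 6Σd² / [n(n²−1)] = 1 − 6×68 / (6×35) = 1 − 408/210 ≈ -0.943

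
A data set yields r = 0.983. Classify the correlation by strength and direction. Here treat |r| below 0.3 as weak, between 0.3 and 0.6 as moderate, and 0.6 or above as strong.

r = 0.983 > 0 so the relationship is positive.
|r| = 0.983, which falls in the strong range.

strong positive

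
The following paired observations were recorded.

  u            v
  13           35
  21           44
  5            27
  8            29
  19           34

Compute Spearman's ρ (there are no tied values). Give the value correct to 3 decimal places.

Rank u: 3, 5, 1, 2, 4
Rank v: 4, 5, 1, 2, 3
d = rank(u) − rank(v): -1, 0, 0, 0, 1; Σd² = 2
ρ = 1 − 6Σd² / [n(n²−1)] = 1 − 6×2 / (5×24) = 1 − 12/120 ≈ 0.900

0.900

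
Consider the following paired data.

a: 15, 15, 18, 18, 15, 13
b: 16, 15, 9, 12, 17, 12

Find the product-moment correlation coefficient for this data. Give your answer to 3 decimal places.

n = 6, Σa = 94, Σb = 81, Σa² = 1492, Σb² = 1139, Σab = 1254
nΣab − ΣaΣb = 7524 − 7614 = -90
nΣa² − (Σa)² = 8952 − 8836 = 116; nΣb² − (Σb)² = 6834 − 6561 = 273
r = -90 / √(116 × 273) = -90 / 177.9551 ≈ -0.506

-0.506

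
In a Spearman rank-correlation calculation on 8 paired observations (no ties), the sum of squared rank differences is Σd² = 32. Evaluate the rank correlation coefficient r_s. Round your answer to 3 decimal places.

0.619

ρ = 1 − 6Σd² / [n(n²−1)] = 1 − 6×32 / (8×63)
  = 1 − 192/504 = 1 − 0.3810 ≈ 0.619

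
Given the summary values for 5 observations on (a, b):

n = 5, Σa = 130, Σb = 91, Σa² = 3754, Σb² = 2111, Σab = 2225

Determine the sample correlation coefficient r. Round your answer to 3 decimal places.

-0.342

r = (nΣab − ΣaΣb) / √[(nΣa² − (Σa)²)(nΣb² − (Σb)²)]
Numerator: 5×2225 − 130×91 = -705
Denominator: √[(18770 − 16900)(10555 − 8281)] = √[1870 × 2274] = 2062.1300
r = -705 / 2062.1300 ≈ -0.342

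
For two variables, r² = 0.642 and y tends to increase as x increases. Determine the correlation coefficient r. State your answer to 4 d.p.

|r| = √0.642 = 0.8012
The association is positive, so r = 0.8012.

0.8012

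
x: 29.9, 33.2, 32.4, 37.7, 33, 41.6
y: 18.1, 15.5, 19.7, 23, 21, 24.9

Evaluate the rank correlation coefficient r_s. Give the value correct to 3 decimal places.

0.657

Rank x: 1, 4, 2, 5, 3, 6
Rank y: 2, 1, 3, 5, 4, 6
d = rank(x) − rank(y): -1, 3, -1, 0, -1, 0; Σd² = 12
ρ = 1 − 6Σd² / [n(n²−1)] = 1 − 6×12 / (6×35) = 1 − 72/210 ≈ 0.657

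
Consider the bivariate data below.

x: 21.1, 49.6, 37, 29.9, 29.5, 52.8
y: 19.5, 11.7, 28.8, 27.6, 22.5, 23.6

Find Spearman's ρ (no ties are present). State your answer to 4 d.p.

0.1429

Rank x: 1, 5, 4, 3, 2, 6
Rank y: 2, 1, 6, 5, 3, 4
d = rank(x) − rank(y): -1, 4, -2, -2, -1, 2; Σd² = 30
ρ = 1 − 6Σd² / [n(n²−1)] = 1 − 6×30 / (6×35) = 1 − 180/210 ≈ 0.1429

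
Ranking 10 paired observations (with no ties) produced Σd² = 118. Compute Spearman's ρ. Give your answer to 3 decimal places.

ρ = 1 − 6Σd² / [n(n²−1)] = 1 − 6×118 / (10×99)
  = 1 − 708/990 = 1 − 0.7152 ≈ 0.285

0.285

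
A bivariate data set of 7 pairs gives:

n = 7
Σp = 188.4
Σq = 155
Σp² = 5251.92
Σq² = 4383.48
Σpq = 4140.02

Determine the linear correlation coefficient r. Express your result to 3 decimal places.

-0.076

r = (nΣpq − ΣpΣq) / √[(nΣp² − (Σp)²)(nΣq² − (Σq)²)]
Numerator: 7×4140.02 − 188.4×155 = -221.86
Denominator: √[(36763.44 − 35494.56)(30684.36 − 24025)] = √[1268.88 × 6659.36] = 2906.8761
r = -221.86 / 2906.8761 ≈ -0.076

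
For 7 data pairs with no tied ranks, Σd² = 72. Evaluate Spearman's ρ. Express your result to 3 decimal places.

ρ = 1 − 6Σd² / [n(n²−1)] = 1 − 6×72 / (7×48)
  = 1 − 432/336 = 1 − 1.2857 ≈ -0.286

-0.286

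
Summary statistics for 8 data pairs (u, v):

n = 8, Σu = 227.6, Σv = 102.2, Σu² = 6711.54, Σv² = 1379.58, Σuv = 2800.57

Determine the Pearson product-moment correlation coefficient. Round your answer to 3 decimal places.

-0.809

r = (nΣuv − ΣuΣv) / √[(nΣu² − (Σu)²)(nΣv² − (Σv)²)]
Numerator: 8×2800.57 − 227.6×102.2 = -856.16
Denominator: √[(53692.32 − 51801.76)(11036.64 − 10444.84)] = √[1890.56 × 591.8] = 1057.7492
r = -856.16 / 1057.7492 ≈ -0.809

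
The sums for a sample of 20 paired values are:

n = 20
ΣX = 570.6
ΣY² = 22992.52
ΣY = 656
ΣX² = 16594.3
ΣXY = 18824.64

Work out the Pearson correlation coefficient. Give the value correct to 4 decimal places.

0.1598

r = (nΣXY − ΣXΣY) / √[(nΣX² − (ΣX)²)(nΣY² − (ΣY)²)]
Numerator: 20×18824.64 − 570.6×656 = 2179.2
Denominator: √[(331886 − 325584.36)(459850.4 − 430336)] = √[6301.64 × 29514.4] = 13637.7829
r = 2179.2 / 13637.7829 ≈ 0.1598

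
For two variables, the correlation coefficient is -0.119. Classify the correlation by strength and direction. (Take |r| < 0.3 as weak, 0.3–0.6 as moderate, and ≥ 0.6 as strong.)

weak negative

r = -0.119 < 0 so the relationship is negative.
|r| = 0.119, which falls in the weak range.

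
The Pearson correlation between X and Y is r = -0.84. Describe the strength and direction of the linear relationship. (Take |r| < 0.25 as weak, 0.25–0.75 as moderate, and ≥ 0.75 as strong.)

r = -0.84 < 0 so the relationship is negative.
|r| = 0.84, which falls in the strong range.

strong negative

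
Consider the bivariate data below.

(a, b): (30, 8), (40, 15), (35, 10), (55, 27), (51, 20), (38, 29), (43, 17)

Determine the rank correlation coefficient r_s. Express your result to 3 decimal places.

0.643

Rank a: 1, 4, 2, 7, 6, 3, 5
Rank b: 1, 3, 2, 6, 5, 7, 4
d = rank(a) − rank(b): 0, 1, 0, 1, 1, -4, 1; Σd² = 20
ρ = 1 − 6Σd² / [n(n²−1)] = 1 − 6×20 / (7×48) = 1 − 120/336 ≈ 0.643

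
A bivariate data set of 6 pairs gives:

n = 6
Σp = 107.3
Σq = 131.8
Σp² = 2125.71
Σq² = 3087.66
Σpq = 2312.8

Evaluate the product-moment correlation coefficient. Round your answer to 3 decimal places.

r = (nΣpq − ΣpΣq) / √[(nΣp² − (Σp)²)(nΣq² − (Σq)²)]
Numerator: 6×2312.8 − 107.3×131.8 = -265.34
Denominator: √[(12754.26 − 11513.29)(18525.96 − 17371.24)] = √[1240.97 × 1154.72] = 1197.0685
r = -265.34 / 1197.0685 ≈ -0.222

-0.222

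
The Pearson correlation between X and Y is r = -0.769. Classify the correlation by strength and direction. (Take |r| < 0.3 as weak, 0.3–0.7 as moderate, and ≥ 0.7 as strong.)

strong negative

r = -0.769 < 0 so the relationship is negative.
|r| = 0.769, which falls in the strong range.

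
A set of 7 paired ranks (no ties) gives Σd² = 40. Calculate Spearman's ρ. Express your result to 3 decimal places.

0.286

ρ = 1 − 6Σd² / [n(n²−1)] = 1 − 6×40 / (7×48)
  = 1 − 240/336 = 1 − 0.7143 ≈ 0.286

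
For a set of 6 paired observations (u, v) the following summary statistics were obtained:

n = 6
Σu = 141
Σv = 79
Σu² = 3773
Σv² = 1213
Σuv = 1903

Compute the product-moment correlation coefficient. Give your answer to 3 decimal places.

r = (nΣuv − ΣuΣv) / √[(nΣu² − (Σu)²)(nΣv² − (Σv)²)]
Numerator: 6×1903 − 141×79 = 279
Denominator: √[(22638 − 19881)(7278 − 6241)] = √[2757 × 1037] = 1690.8604
r = 279 / 1690.8604 ≈ 0.165

0.165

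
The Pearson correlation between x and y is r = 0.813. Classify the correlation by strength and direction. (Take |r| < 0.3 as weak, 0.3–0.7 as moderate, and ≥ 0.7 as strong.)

strong positive

r = 0.813 > 0 so the relationship is positive.
|r| = 0.813, which falls in the strong range.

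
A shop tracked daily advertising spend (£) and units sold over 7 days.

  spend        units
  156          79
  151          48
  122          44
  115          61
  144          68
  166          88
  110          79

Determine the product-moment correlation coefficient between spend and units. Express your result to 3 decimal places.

0.335

n = 7, Σx = 964, Σy = 467, Σx² = 135638, Σy² = 32811, Σxy = 65045
nΣxy − ΣxΣy = 455315 − 450188 = 5127
nΣx² − (Σx)² = 949466 − 929296 = 20170; nΣy² − (Σy)² = 229677 − 218089 = 11588
r = 5127 / √(20170 × 11588) = 5127 / 15288.2295 ≈ 0.335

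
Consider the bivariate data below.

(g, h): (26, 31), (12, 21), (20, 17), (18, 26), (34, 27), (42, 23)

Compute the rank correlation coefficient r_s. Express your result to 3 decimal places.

0.371

Rank g: 4, 1, 3, 2, 5, 6
Rank h: 6, 2, 1, 4, 5, 3
d = rank(g) − rank(h): -2, -1, 2, -2, 0, 3; Σd² = 22
ρ = 1 − 6Σd² / [n(n²−1)] = 1 − 6×22 / (6×35) = 1 − 132/210 ≈ 0.371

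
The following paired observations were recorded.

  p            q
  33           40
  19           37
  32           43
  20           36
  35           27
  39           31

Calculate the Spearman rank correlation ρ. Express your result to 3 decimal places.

-0.486

Rank p: 4, 1, 3, 2, 5, 6
Rank q: 5, 4, 6, 3, 1, 2
d = rank(p) − rank(q): -1, -3, -3, -1, 4, 4; Σd² = 52
ρ = 1 − 6Σd² / [n(n²−1)] = 1 − 6×52 / (6×35) = 1 − 312/210 ≈ -0.486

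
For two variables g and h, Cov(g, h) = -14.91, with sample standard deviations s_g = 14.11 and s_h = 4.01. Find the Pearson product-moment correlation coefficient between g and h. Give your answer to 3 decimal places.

-0.264

r = Cov(g,h) / (s_g · s_h) = -14.91 / (14.11 × 4.01)
  = -14.91 / 56.5811 ≈ -0.264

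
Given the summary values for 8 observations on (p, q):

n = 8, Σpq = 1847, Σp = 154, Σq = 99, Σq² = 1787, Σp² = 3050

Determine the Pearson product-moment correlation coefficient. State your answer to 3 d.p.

r = (nΣpq − ΣpΣq) / √[(nΣp² − (Σp)²)(nΣq² − (Σq)²)]
Numerator: 8×1847 − 154×99 = -470
Denominator: √[(24400 − 23716)(14296 − 9801)] = √[684 × 4495] = 1753.4480
r = -470 / 1753.4480 ≈ -0.268

-0.268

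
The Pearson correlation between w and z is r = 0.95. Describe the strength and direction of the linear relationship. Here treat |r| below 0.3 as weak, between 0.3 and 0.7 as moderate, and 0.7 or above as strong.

r = 0.95 > 0 so the relationship is positive.
|r| = 0.95, which falls in the strong range.

strong positive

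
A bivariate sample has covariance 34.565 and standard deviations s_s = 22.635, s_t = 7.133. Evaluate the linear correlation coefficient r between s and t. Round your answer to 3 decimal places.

r = Cov(s,t) / (s_s · s_t) = 34.565 / (22.635 × 7.133)
  = 34.565 / 161.4555 ≈ 0.214

0.214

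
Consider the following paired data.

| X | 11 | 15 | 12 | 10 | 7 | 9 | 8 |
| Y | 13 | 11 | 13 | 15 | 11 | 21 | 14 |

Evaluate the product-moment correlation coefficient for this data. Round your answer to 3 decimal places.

n = 7, ΣX = 72, ΣY = 98, ΣX² = 784, ΣY² = 1442, ΣXY = 992
nΣXY − ΣXΣY = 6944 − 7056 = -112
nΣX² − (ΣX)² = 5488 − 5184 = 304; nΣY² − (ΣY)² = 10094 − 9604 = 490
r = -112 / √(304 × 490) = -112 / 385.9534 ≈ -0.290

-0.290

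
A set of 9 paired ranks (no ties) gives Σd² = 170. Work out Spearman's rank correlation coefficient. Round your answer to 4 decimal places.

-0.4167

ρ = 1 − 6Σd² / [n(n²−1)] = 1 − 6×170 / (9×80)
  = 1 − 1020/720 = 1 − 1.41667 ≈ -0.4167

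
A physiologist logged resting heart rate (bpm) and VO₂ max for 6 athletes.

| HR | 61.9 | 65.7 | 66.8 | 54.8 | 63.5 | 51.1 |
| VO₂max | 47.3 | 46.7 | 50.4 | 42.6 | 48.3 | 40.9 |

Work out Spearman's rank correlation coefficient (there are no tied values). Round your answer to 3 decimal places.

0.829

Rank HR: 3, 5, 6, 2, 4, 1
Rank VO₂max: 4, 3, 6, 2, 5, 1
d = rank(HR) − rank(VO₂max): -1, 2, 0, 0, -1, 0; Σd² = 6
ρ = 1 − 6Σd² / [n(n²−1)] = 1 − 6×6 / (6×35) = 1 − 36/210 ≈ 0.829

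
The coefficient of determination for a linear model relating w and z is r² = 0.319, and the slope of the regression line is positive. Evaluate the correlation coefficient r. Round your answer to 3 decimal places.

0.565

|r| = √0.319 = 0.565
The association is positive, so r = 0.565.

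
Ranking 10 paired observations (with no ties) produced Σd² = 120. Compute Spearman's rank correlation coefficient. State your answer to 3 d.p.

0.273

ρ = 1 − 6Σd² / [n(n²−1)] = 1 − 6×120 / (10×99)
  = 1 − 720/990 = 1 − 0.7273 ≈ 0.273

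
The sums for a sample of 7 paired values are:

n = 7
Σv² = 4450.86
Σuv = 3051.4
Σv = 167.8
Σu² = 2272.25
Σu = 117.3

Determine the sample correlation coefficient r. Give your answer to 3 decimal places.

0.661

r = (nΣuv − ΣuΣv) / √[(nΣu² − (Σu)²)(nΣv² − (Σv)²)]
Numerator: 7×3051.4 − 117.3×167.8 = 1676.86
Denominator: √[(15905.75 − 13759.29)(31156.02 − 28156.84)] = √[2146.46 × 2999.18] = 2537.2465
r = 1676.86 / 2537.2465 ≈ 0.661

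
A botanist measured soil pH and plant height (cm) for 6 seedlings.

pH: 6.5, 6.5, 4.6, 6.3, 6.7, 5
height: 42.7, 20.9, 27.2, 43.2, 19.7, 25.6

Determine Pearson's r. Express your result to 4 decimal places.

0.1450

n = 6, Σx = 35.6, Σy = 179.3, Σx² = 215.24, Σy² = 5909.63, Σxy = 1070.67
nΣxy − ΣxΣy = 6424.02 − 6383.08 = 40.94
nΣx² − (Σx)² = 1291.44 − 1267.36 = 24.08; nΣy² − (Σy)² = 35457.78 − 32148.49 = 3309.29
r = 40.94 / √(24.08 × 3309.29) = 40.94 / 282.2901 ≈ 0.1450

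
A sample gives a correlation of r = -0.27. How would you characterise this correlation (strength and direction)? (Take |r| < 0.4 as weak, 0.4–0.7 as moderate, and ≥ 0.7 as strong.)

weak negative

r = -0.27 < 0 so the relationship is negative.
|r| = 0.27, which falls in the weak range.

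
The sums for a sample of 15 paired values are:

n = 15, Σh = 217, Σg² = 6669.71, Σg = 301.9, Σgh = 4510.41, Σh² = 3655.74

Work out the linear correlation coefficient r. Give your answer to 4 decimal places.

0.2582

r = (nΣgh − ΣgΣh) / √[(nΣg² − (Σg)²)(nΣh² − (Σh)²)]
Numerator: 15×4510.41 − 301.9×217 = 2143.85
Denominator: √[(100045.65 − 91143.61)(54836.1 − 47089)] = √[8902.04 × 7747.1] = 8304.5165
r = 2143.85 / 8304.5165 ≈ 0.2582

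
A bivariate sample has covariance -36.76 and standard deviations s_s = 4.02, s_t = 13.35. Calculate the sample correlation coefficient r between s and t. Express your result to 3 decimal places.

r = Cov(s,t) / (s_s · s_t) = -36.76 / (4.02 × 13.35)
  = -36.76 / 53.6670 ≈ -0.685

-0.685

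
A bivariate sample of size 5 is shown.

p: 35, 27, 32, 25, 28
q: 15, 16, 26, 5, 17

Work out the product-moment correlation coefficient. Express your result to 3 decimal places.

0.559

n = 5, Σp = 147, Σq = 79, Σp² = 4387, Σq² = 1471, Σpq = 2390
nΣpq − ΣpΣq = 11950 − 11613 = 337
nΣp² − (Σp)² = 21935 − 21609 = 326; nΣq² − (Σq)² = 7355 − 6241 = 1114
r = 337 / √(326 × 1114) = 337 / 602.6309 ≈ 0.559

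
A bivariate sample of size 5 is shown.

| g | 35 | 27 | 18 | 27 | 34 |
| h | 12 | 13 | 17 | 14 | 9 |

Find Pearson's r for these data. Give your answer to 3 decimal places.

n = 5, Σg = 141, Σh = 65, Σg² = 4163, Σh² = 879, Σgh = 1761
nΣgh − ΣgΣh = 8805 − 9165 = -360
nΣg² − (Σg)² = 20815 − 19881 = 934; nΣh² − (Σh)² = 4395 − 4225 = 170
r = -360 / √(934 × 170) = -360 / 398.4721 ≈ -0.903

-0.903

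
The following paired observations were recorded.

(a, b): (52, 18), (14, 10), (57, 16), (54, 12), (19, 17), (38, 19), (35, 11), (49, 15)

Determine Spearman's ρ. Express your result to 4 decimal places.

Rank a: 6, 1, 8, 7, 2, 4, 3, 5
Rank b: 7, 1, 5, 3, 6, 8, 2, 4
d = rank(a) − rank(b): -1, 0, 3, 4, -4, -4, 1, 1; Σd² = 60
ρ = 1 − 6Σd² / [n(n²−1)] = 1 − 6×60 / (8×63) = 1 − 360/504 ≈ 0.2857

0.2857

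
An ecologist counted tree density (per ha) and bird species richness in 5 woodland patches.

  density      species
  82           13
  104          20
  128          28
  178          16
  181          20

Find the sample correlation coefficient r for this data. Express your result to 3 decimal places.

n = 5, Σx = 673, Σy = 97, Σx² = 98369, Σy² = 2009, Σxy = 13198
nΣxy − ΣxΣy = 65990 − 65281 = 709
nΣx² − (Σx)² = 491845 − 452929 = 38916; nΣy² − (Σy)² = 10045 − 9409 = 636
r = 709 / √(38916 × 636) = 709 / 4974.9951 ≈ 0.143

0.143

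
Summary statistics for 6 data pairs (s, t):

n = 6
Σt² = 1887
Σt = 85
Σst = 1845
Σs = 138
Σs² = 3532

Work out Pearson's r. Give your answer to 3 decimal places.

r = (nΣst − ΣsΣt) / √[(nΣs² − (Σs)²)(nΣt² − (Σt)²)]
Numerator: 6×1845 − 138×85 = -660
Denominator: √[(21192 − 19044)(11322 − 7225)] = √[2148 × 4097] = 2966.5394
r = -660 / 2966.5394 ≈ -0.222

-0.222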